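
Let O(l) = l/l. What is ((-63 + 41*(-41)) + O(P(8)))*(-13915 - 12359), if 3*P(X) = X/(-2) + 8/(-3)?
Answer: 45795582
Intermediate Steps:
P(X) = -8/9 - X/6 (P(X) = (X/(-2) + 8/(-3))/3 = (X*(-½) + 8*(-⅓))/3 = (-X/2 - 8/3)/3 = (-8/3 - X/2)/3 = -8/9 - X/6)
O(l) = 1
((-63 + 41*(-41)) + O(P(8)))*(-13915 - 12359) = ((-63 + 41*(-41)) + 1)*(-13915 - 12359) = ((-63 - 1681) + 1)*(-26274) = (-1744 + 1)*(-26274) = -1743*(-26274) = 45795582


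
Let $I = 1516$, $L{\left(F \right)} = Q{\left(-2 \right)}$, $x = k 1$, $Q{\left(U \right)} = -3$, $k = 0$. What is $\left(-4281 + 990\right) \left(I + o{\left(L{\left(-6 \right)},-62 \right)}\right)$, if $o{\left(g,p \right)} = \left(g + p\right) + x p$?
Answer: $-4775241$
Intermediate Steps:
$x = 0$ ($x = 0 \cdot 1 = 0$)
$L{\left(F \right)} = -3$
$o{\left(g,p \right)} = g + p$ ($o{\left(g,p \right)} = \left(g + p\right) + 0 p = \left(g + p\right) + 0 = g + p$)
$\left(-4281 + 990\right) \left(I + o{\left(L{\left(-6 \right)},-62 \right)}\right) = \left(-4281 + 990\right) \left(1516 - 65\right) = - 3291 \left(1516 - 65\right) = \left(-3291\right) 1451 = -4775241$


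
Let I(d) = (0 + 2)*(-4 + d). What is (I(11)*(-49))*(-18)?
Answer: 12348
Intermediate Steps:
I(d) = -8 + 2*d (I(d) = 2*(-4 + d) = -8 + 2*d)
(I(11)*(-49))*(-18) = ((-8 + 2*11)*(-49))*(-18) = ((-8 + 22)*(-49))*(-18) = (14*(-49))*(-18) = -686*(-18) = 12348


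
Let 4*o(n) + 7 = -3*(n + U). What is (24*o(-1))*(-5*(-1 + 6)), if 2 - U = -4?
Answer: 3300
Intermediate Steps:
U = 6 (U = 2 - 1*(-4) = 2 + 4 = 6)
o(n) = -25/4 - 3*n/4 (o(n) = -7/4 + (-3*(n + 6))/4 = -7/4 + (-3*(6 + n))/4 = -7/4 + (-18 - 3*n)/4 = -7/4 + (-9/2 - 3*n/4) = -25/4 - 3*n/4)
(24*o(-1))*(-5*(-1 + 6)) = (24*(-25/4 - 3/4*(-1)))*(-5*(-1 + 6)) = (24*(-25/4 + 3/4))*(-5*5) = (24*(-11/2))*(-25) = -132*(-25) = 3300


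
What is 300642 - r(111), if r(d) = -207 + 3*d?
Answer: 300516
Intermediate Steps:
300642 - r(111) = 300642 - (-207 + 3*111) = 300642 - (-207 + 333) = 300642 - 1*126 = 300642 - 126 = 300516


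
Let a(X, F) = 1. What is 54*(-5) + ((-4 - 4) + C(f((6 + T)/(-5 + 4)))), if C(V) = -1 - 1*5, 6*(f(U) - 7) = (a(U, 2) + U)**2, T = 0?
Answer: -284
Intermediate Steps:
f(U) = 7 + (1 + U)**2/6
C(V) = -6 (C(V) = -1 - 5 = -6)
54*(-5) + ((-4 - 4) + C(f((6 + T)/(-5 + 4)))) = 54*(-5) + ((-4 - 4) - 6) = -270 + (-8 - 6) = -270 - 14 = -284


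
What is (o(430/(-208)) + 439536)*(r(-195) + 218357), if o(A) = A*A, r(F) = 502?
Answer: 1040470481087259/10816 ≈ 9.6197e+10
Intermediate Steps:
o(A) = A**2
(o(430/(-208)) + 439536)*(r(-195) + 218357) = ((430/(-208))**2 + 439536)*(502 + 218357) = ((430*(-1/208))**2 + 439536)*218859 = ((-215/104)**2 + 439536)*218859 = (46225/10816 + 439536)*218859 = (4754067601/10816)*218859 = 1040470481087259/10816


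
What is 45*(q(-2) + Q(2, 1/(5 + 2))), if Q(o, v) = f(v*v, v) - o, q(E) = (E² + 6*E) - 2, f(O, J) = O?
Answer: -26415/49 ≈ -539.08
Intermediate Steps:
q(E) = -2 + E² + 6*E
Q(o, v) = v² - o (Q(o, v) = v*v - o = v² - o)
45*(q(-2) + Q(2, 1/(5 + 2))) = 45*((-2 + (-2)² + 6*(-2)) + ((1/(5 + 2))² - 1*2)) = 45*((-2 + 4 - 12) + ((1/7)² - 2)) = 45*(-10 + ((⅐)² - 2)) = 45*(-10 + (1/49 - 2)) = 45*(-10 - 97/49) = 45*(-587/49) = -26415/49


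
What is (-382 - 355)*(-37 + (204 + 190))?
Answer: -263109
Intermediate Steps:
(-382 - 355)*(-37 + (204 + 190)) = -737*(-37 + 394) = -737*357 = -263109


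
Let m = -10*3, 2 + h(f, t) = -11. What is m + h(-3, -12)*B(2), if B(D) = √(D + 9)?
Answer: -30 - 13*√11 ≈ -73.116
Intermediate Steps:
B(D) = √(9 + D)
h(f, t) = -13 (h(f, t) = -2 - 11 = -13)
m = -30
m + h(-3, -12)*B(2) = -30 - 13*√(9 + 2) = -30 - 13*√11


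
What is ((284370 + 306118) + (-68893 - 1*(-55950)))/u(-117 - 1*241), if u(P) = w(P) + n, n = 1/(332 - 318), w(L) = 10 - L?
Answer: 8085630/5153 ≈ 1569.1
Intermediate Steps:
n = 1/14 ≈ 0.071429
u(P) = 141/14 - P (u(P) = (10 - P) + 1/14 = 141/14 - P)
((284370 + 306118) + (-68893 - 1*(-55950)))/u(-117 - 1*241) = ((284370 + 306118) + (-68893 - 1*(-55950)))/(141/14 - (-117 - 1*241)) = (590488 + (-68893 + 55950))/(141/14 - (-117 - 241)) = (590488 - 12943)/(141/14 - 1*(-358)) = 577545/(141/14 + 358) = 577545/(5153/14) = 577545*(14/5153) = 8085630/5153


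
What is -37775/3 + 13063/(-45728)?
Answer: -1727414389/137184 ≈ -12592.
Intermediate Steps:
-37775/3 + 13063/(-45728) = -37775*⅓ + 13063*(-1/45728) = -37775/3 - 13063/45728 = -1727414389/137184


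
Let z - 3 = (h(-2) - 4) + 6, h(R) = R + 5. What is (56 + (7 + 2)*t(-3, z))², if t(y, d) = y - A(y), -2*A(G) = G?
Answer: 961/4 ≈ 240.25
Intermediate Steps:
A(G) = -G/2
h(R) = 5 + R
z = 8 (z = 3 + (((5 - 2) - 4) + 6) = 3 + ((3 - 4) + 6) = 3 + (-1 + 6) = 3 + 5 = 8)
t(y, d) = 3*y/2 (t(y, d) = y - (-1)*y/2 = y + y/2 = 3*y/2)
(56 + (7 + 2)*t(-3, z))² = (56 + (7 + 2)*((3/2)*(-3)))² = (56 + 9*(-9/2))² = (56 - 81/2)² = (31/2)² = 961/4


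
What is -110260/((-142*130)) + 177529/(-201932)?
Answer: 949391849/186383236 ≈ 5.0938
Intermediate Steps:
-110260/((-142*130)) + 177529/(-201932) = -110260/(-18460) + 177529*(-1/201932) = -110260*(-1/18460) - 177529/201932 = 5513/923 - 177529/201932 = 949391849/186383236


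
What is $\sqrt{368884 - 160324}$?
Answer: $4 \sqrt{13035} \approx 456.68$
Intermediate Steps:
$\sqrt{368884 - 160324} = \sqrt{208560} = 4 \sqrt{13035}$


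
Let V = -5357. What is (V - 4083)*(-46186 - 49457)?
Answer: 902869920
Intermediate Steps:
(V - 4083)*(-46186 - 49457) = (-5357 - 4083)*(-46186 - 49457) = -9440*(-95643) = 902869920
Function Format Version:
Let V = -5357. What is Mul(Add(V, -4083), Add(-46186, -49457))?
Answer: 902869920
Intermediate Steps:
Mul(Add(V, -4083), Add(-46186, -49457)) = Mul(Add(-5357, -4083), Add(-46186, -49457)) = Mul(-9440, -95643) = 902869920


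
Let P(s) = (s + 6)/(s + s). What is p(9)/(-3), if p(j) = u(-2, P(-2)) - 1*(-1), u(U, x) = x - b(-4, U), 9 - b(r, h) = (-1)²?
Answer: 8/3 ≈ 2.6667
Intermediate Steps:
P(s) = (6 + s)/(2*s) (P(s) = (6 + s)/((2*s)) = (6 + s)*(1/(2*s)) = (6 + s)/(2*s))
b(r, h) = 8 (b(r, h) = 9 - 1*(-1)² = 9 - 1*1 = 9 - 1 = 8)
u(U, x) = -8 + x (u(U, x) = x - 1*8 = x - 8 = -8 + x)
p(j) = -8 (p(j) = (-8 + (½)*(6 - 2)/(-2)) - 1*(-1) = (-8 + (½)*(-½)*4) + 1 = (-8 - 1) + 1 = -9 + 1 = -8)
p(9)/(-3) = -8/(-3) = -8*(-⅓) = 8/3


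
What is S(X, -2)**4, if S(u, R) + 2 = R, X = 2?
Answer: 256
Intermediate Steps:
S(u, R) = -2 + R
S(X, -2)**4 = (-2 - 2)**4 = (-4)**4 = 256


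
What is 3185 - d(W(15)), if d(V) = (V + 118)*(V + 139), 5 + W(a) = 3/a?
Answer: -300161/25 ≈ -12006.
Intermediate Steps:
W(a) = -5 + 3/a
d(V) = (118 + V)*(139 + V)
3185 - d(W(15)) = 3185 - (16402 + (-5 + 3/15)² + 257*(-5 + 3/15)) = 3185 - (16402 + (-5 + 3*(1/15))² + 257*(-5 + 3*(1/15))) = 3185 - (16402 + (-5 + ⅕)² + 257*(-5 + ⅕)) = 3185 - (16402 + (-24/5)² + 257*(-24/5)) = 3185 - (16402 + 576/25 - 6168/5) = 3185 - 1*379786/25 = 3185 - 379786/25 = -300161/25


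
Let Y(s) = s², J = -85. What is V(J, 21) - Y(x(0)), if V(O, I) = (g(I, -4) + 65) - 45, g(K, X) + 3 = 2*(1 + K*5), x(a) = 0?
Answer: 229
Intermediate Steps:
g(K, X) = -1 + 10*K (g(K, X) = -3 + 2*(1 + K*5) = -3 + 2*(1 + 5*K) = -3 + (2 + 10*K) = -1 + 10*K)
V(O, I) = 19 + 10*I (V(O, I) = ((-1 + 10*I) + 65) - 45 = (64 + 10*I) - 45 = 19 + 10*I)
V(J, 21) - Y(x(0)) = (19 + 10*21) - 1*0² = (19 + 210) - 1*0 = 229 + 0 = 229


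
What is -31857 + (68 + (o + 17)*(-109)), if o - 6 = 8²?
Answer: -41272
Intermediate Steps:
o = 70 (o = 6 + 8² = 6 + 64 = 70)
-31857 + (68 + (o + 17)*(-109)) = -31857 + (68 + (70 + 17)*(-109)) = -31857 + (68 + 87*(-109)) = -31857 + (68 - 9483) = -31857 - 9415 = -41272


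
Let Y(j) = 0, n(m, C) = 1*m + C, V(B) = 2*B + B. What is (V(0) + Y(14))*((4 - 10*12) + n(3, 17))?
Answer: 0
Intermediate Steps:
V(B) = 3*B
n(m, C) = C + m (n(m, C) = m + C = C + m)
(V(0) + Y(14))*((4 - 10*12) + n(3, 17)) = (3*0 + 0)*((4 - 10*12) + (17 + 3)) = (0 + 0)*((4 - 120) + 20) = 0*(-116 + 20) = 0*(-96) = 0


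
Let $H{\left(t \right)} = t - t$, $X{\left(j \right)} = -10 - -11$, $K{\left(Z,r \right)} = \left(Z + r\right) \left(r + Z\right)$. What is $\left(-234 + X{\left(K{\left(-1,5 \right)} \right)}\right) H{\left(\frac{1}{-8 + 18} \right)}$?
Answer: $0$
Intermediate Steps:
$K{\left(Z,r \right)} = \left(Z + r\right)^{2}$ ($K{\left(Z,r \right)} = \left(Z + r\right) \left(Z + r\right) = \left(Z + r\right)^{2}$)
$X{\left(j \right)} = 1$ ($X{\left(j \right)} = -10 + 11 = 1$)
$H{\left(t \right)} = 0$
$\left(-234 + X{\left(K{\left(-1,5 \right)} \right)}\right) H{\left(\frac{1}{-8 + 18} \right)} = \left(-234 + 1\right) 0 = \left(-233\right) 0 = 0$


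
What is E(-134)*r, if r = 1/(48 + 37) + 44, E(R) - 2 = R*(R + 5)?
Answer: 64674408/85 ≈ 7.6088e+5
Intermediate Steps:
E(R) = 2 + R*(5 + R) (E(R) = 2 + R*(R + 5) = 2 + R*(5 + R))
r = 3741/85 (r = 1/85 + 44 = 3741/85 ≈ 44.012)
E(-134)*r = (2 + (-134)**2 + 5*(-134))*(3741/85) = (2 + 17956 - 670)*(3741/85) = 17288*(3741/85) = 64674408/85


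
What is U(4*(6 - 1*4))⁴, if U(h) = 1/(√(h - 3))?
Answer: 1/25 ≈ 0.040000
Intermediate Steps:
U(h) = (-3 + h)^(-½) (U(h) = 1/(√(-3 + h)) = (-3 + h)^(-½))
U(4*(6 - 1*4))⁴ = ((-3 + 4*(6 - 1*4))^(-½))⁴ = ((-3 + 4*(6 - 4))^(-½))⁴ = ((-3 + 4*2)^(-½))⁴ = ((-3 + 8)^(-½))⁴ = (5^(-½))⁴ = (√5/5)⁴ = 1/25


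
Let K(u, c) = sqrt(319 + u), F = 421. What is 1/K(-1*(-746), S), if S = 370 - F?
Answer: sqrt(1065)/1065 ≈ 0.030643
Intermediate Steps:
S = -51 (S = 370 - 1*421 = 370 - 421 = -51)
1/K(-1*(-746), S) = 1/(sqrt(319 - 1*(-746))) = 1/(sqrt(319 + 746)) = 1/(sqrt(1065)) = sqrt(1065)/1065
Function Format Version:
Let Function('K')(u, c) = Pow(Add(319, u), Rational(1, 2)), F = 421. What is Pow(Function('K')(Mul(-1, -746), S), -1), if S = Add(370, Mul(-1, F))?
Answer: Mul(Rational(1, 1065), Pow(1065, Rational(1, 2))) ≈ 0.030643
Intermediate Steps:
S = -51 (S = Add(370, Mul(-1, 421)) = Add(370, -421) = -51)
Pow(Function('K')(Mul(-1, -746), S), -1) = Pow(Pow(Add(319, Mul(-1, -746)), Rational(1, 2)), -1) = Pow(Pow(Add(319, 746), Rational(1, 2)), -1) = Pow(Pow(1065, Rational(1, 2)), -1) = Mul(Rational(1, 1065), Pow(1065, Rational(1, 2)))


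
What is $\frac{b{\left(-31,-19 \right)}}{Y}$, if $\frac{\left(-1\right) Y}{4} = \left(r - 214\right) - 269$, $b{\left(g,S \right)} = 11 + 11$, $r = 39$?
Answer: $\frac{11}{888} \approx 0.012387$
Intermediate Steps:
$b{\left(g,S \right)} = 22$
$Y = 1776$ ($Y = - 4 \left(\left(39 - 214\right) - 269\right) = - 4 \left(-175 - 269\right) = \left(-4\right) \left(-444\right) = 1776$)
$\frac{b{\left(-31,-19 \right)}}{Y} = \frac{22}{1776} = 22 \cdot \frac{1}{1776} = \frac{11}{888}$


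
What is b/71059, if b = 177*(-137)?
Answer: -24249/71059 ≈ -0.34125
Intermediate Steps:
b = -24249
b/71059 = -24249/71059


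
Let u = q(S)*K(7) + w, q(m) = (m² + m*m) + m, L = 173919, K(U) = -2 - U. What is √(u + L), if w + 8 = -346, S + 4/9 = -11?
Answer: √1541794/3 ≈ 413.90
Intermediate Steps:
S = -103/9 (S = -4/9 - 11 = -103/9 ≈ -11.444)
q(m) = m + 2*m² (q(m) = (m² + m²) + m = 2*m² + m = m + 2*m²)
w = -354 (w = -8 - 346 = -354)
u = -23477/9 (u = (-103*(1 + 2*(-103/9))/9)*(-2 - 1*7) - 354 = (-103*(1 - 206/9)/9)*(-2 - 7) - 354 = -103/9*(-197/9)*(-9) - 354 = (20291/81)*(-9) - 354 = -20291/9 - 354 = -23477/9 ≈ -2608.6)
√(u + L) = √(-23477/9 + 173919) = √(1541794/9) = √1541794/3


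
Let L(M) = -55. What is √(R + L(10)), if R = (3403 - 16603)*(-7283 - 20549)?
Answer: √367382345 ≈ 19167.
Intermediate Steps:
R = 367382400 (R = -13200*(-27832) = 367382400)
√(R + L(10)) = √(367382400 - 55) = √367382345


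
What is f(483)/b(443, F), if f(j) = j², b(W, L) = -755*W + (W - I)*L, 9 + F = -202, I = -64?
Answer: -233289/441442 ≈ -0.52847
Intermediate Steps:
F = -211 (F = -9 - 202 = -211)
b(W, L) = -755*W + L*(64 + W) (b(W, L) = -755*W + (W - 1*(-64))*L = -755*W + (W + 64)*L = -755*W + (64 + W)*L = -755*W + L*(64 + W))
f(483)/b(443, F) = 483²/(-755*443 + 64*(-211) - 211*443) = 233289/(-334465 - 13504 - 93473) = 233289/(-441442) = 233289*(-1/441442) = -233289/441442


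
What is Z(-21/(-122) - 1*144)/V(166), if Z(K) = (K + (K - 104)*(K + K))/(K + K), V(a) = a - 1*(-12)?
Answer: -15087/10858 ≈ -1.3895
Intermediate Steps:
V(a) = 12 + a (V(a) = a + 12 = 12 + a)
Z(K) = (K + 2*K*(-104 + K))/(2*K) (Z(K) = (K + (-104 + K)*(2*K))/((2*K)) = (K + 2*K*(-104 + K))*(1/(2*K)) = (K + 2*K*(-104 + K))/(2*K))
Z(-21/(-122) - 1*144)/V(166) = (-207/2 + (-21/(-122) - 1*144))/(12 + 166) = (-207/2 + (-21*(-1/122) - 144))/178 = (-207/2 + (21/122 - 144))*(1/178) = (-207/2 - 17547/122)*(1/178) = -15087/61*1/178 = -15087/10858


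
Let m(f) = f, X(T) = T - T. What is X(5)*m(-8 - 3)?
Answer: 0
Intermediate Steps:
X(T) = 0
X(5)*m(-8 - 3) = 0*(-8 - 3) = 0*(-11) = 0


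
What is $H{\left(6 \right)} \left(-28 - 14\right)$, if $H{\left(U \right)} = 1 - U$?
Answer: $210$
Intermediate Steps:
$H{\left(6 \right)} \left(-28 - 14\right) = \left(1 - 6\right) \left(-28 - 14\right) = \left(1 - 6\right) \left(-42\right) = \left(-5\right) \left(-42\right) = 210$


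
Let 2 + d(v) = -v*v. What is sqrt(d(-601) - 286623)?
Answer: I*sqrt(647826) ≈ 804.88*I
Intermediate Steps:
d(v) = -2 - v**2 (d(v) = -2 - v*v = -2 - v**2)
sqrt(d(-601) - 286623) = sqrt((-2 - 1*(-601)**2) - 286623) = sqrt((-2 - 1*361201) - 286623) = sqrt((-2 - 361201) - 286623) = sqrt(-361203 - 286623) = sqrt(-647826) = I*sqrt(647826)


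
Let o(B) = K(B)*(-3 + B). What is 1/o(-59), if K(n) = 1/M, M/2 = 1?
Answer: -1/31 ≈ -0.032258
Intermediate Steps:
M = 2 (M = 2*1 = 2)
K(n) = ½ (K(n) = 1/2 = ½)
o(B) = -3/2 + B/2 (o(B) = (-3 + B)/2 = -3/2 + B/2)
1/o(-59) = 1/(-3/2 + (½)*(-59)) = 1/(-3/2 - 59/2) = 1/(-31) = -1/31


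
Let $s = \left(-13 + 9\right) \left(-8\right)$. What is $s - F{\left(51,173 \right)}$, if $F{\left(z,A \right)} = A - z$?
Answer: $-90$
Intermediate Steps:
$s = 32$ ($s = \left(-4\right) \left(-8\right) = 32$)
$s - F{\left(51,173 \right)} = 32 - \left(173 - 51\right) = 32 - 122 = -90$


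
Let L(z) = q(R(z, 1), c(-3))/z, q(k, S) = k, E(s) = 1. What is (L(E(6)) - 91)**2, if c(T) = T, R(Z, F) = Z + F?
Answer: 7921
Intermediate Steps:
R(Z, F) = F + Z
L(z) = (1 + z)/z
(L(E(6)) - 91)**2 = ((1 + 1)/1 - 91)**2 = (1*2 - 91)**2 = (2 - 91)**2 = (-89)**2 = 7921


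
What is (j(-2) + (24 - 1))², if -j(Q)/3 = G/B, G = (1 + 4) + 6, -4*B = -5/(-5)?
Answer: 24025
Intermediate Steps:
B = -¼ (B = -(-5)/(4*(-5)) = -(-5)*(-1)/(4*5) = -¼*1 = -¼ ≈ -0.25000)
G = 11 (G = 5 + 6 = 11)
j(Q) = 132 (j(Q) = -33/(-¼) = -33*(-4) = -3*(-44) = 132)
(j(-2) + (24 - 1))² = (132 + (24 - 1))² = (132 + 23)² = 155² = 24025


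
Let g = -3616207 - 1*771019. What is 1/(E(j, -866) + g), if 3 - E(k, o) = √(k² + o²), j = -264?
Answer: -4387223/19247724832077 + 2*√204913/19247724832077 ≈ -2.2789e-7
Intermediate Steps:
E(k, o) = 3 - √(k² + o²)
g = -4387226 (g = -3616207 - 771019 = -4387226)
1/(E(j, -866) + g) = 1/((3 - √((-264)² + (-866)²)) - 4387226) = 1/((3 - √(69696 + 749956)) - 4387226) = 1/((3 - √819652) - 4387226) = 1/((3 - 2*√204913) - 4387226) = 1/(-4387223 - 2*√204913)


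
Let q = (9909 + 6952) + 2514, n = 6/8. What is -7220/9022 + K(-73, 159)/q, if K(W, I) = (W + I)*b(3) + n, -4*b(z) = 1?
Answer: -280149413/349602500 ≈ -0.80134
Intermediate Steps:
b(z) = -¼ (b(z) = -¼*1 = -¼)
n = ¾ (n = 6*(⅛) = ¾ ≈ 0.75000)
K(W, I) = ¾ - I/4 - W/4 (K(W, I) = (W + I)*(-¼) + ¾ = (I + W)*(-¼) + ¾ = (-I/4 - W/4) + ¾ = ¾ - I/4 - W/4)
q = 19375 (q = 16861 + 2514 = 19375)
-7220/9022 + K(-73, 159)/q = -7220/9022 + (¾ - ¼*159 - ¼*(-73))/19375 = -7220*1/9022 + (¾ - 159/4 + 73/4)*(1/19375) = -3610/4511 - 83/4*1/19375 = -3610/4511 - 83/77500 = -280149413/349602500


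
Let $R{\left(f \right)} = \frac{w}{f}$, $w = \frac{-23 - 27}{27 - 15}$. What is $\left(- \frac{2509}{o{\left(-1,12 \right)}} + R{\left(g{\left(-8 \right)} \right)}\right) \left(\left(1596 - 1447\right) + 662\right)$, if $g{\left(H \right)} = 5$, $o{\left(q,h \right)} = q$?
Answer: $\frac{12204739}{6} \approx 2.0341 \cdot 10^{6}$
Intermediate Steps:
$w = - \frac{25}{6}$ ($w = - \frac{50}{12} = \left(-50\right) \frac{1}{12} = - \frac{25}{6} \approx -4.1667$)
$R{\left(f \right)} = - \frac{25}{6 f}$
$\left(- \frac{2509}{o{\left(-1,12 \right)}} + R{\left(g{\left(-8 \right)} \right)}\right) \left(\left(1596 - 1447\right) + 662\right) = \left(- \frac{2509}{-1} - \frac{25}{6 \cdot 5}\right) \left(\left(1596 - 1447\right) + 662\right) = \left(\left(-2509\right) \left(-1\right) - \frac{5}{6}\right) \left(\left(1596 - 1447\right) + 662\right) = \left(2509 - \frac{5}{6}\right) \left(149 + 662\right) = \frac{15049}{6} \cdot 811 = \frac{12204739}{6}$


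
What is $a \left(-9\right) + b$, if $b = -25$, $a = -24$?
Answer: $191$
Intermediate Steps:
$a \left(-9\right) + b = \left(-24\right) \left(-9\right) - 25 = 216 - 25 = 191$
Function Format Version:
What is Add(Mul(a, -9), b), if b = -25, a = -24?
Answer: 191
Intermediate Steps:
Add(Mul(a, -9), b) = Add(Mul(-24, -9), -25) = Add(216, -25) = 191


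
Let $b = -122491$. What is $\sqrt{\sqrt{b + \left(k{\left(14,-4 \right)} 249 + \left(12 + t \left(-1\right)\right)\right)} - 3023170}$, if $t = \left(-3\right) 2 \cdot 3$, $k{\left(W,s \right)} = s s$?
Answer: $\sqrt{-3023170 + i \sqrt{118477}} \approx 0.099 + 1738.7 i$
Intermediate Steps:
$k{\left(W,s \right)} = s^{2}$
$t = -18$ ($t = \left(-6\right) 3 = -18$)
$\sqrt{\sqrt{b + \left(k{\left(14,-4 \right)} 249 + \left(12 + t \left(-1\right)\right)\right)} - 3023170} = \sqrt{\sqrt{-122491 + \left(\left(-4\right)^{2} \cdot 249 + \left(12 - -18\right)\right)} - 3023170} = \sqrt{\sqrt{-122491 + \left(16 \cdot 249 + \left(12 + 18\right)\right)} - 3023170} = \sqrt{\sqrt{-122491 + \left(3984 + 30\right)} - 3023170} = \sqrt{\sqrt{-122491 + 4014} - 3023170} = \sqrt{\sqrt{-118477} - 3023170} = \sqrt{i \sqrt{118477} - 3023170} = \sqrt{-3023170 + i \sqrt{118477}}$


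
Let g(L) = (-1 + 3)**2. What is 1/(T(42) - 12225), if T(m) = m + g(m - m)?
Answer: -1/12179 ≈ -8.2109e-5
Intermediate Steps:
g(L) = 4 (g(L) = 2**2 = 4)
T(m) = 4 + m (T(m) = m + 4 = 4 + m)
1/(T(42) - 12225) = 1/((4 + 42) - 12225) = 1/(46 - 12225) = 1/(-12179) = -1/12179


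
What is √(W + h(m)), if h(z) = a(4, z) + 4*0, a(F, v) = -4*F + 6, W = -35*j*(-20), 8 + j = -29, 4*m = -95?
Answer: I*√25910 ≈ 160.97*I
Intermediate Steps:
m = -95/4 (m = (¼)*(-95) = -95/4 ≈ -23.750)
j = -37 (j = -8 - 29 = -37)
W = -25900 (W = -35*(-37)*(-20) = 1295*(-20) = -25900)
a(F, v) = 6 - 4*F
h(z) = -10 (h(z) = (6 - 4*4) + 4*0 = (6 - 16) + 0 = -10 + 0 = -10)
√(W + h(m)) = √(-25900 - 10) = √(-25910) = I*√25910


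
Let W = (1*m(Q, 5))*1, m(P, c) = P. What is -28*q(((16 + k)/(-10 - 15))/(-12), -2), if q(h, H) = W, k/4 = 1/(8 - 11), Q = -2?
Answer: 56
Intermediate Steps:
k = -4/3 (k = 4/(8 - 11) = 4/(-3) = 4*(-1/3) = -4/3 ≈ -1.3333)
W = -2 (W = (1*(-2))*1 = -2*1 = -2)
q(h, H) = -2
-28*q(((16 + k)/(-10 - 15))/(-12), -2) = -28*(-2) = 56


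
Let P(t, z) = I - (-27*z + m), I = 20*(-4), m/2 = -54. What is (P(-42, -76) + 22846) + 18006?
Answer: 38828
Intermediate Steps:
m = -108 (m = 2*(-54) = -108)
I = -80
P(t, z) = 28 + 27*z (P(t, z) = -80 - (-27*z - 108) = -80 - (-108 - 27*z) = -80 + (108 + 27*z) = 28 + 27*z)
(P(-42, -76) + 22846) + 18006 = ((28 + 27*(-76)) + 22846) + 18006 = ((28 - 2052) + 22846) + 18006 = (-2024 + 22846) + 18006 = 20822 + 18006 = 38828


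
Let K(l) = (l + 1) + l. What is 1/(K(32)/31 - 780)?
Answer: -31/24115 ≈ -0.0012855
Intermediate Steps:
K(l) = 1 + 2*l (K(l) = (1 + l) + l = 1 + 2*l)
1/(K(32)/31 - 780) = 1/((1 + 2*32)/31 - 780) = 1/((1 + 64)*(1/31) - 780) = 1/(65*(1/31) - 780) = 1/(65/31 - 780) = 1/(-24115/31) = -31/24115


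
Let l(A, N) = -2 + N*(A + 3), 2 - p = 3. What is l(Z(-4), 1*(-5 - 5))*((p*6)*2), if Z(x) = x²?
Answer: 2304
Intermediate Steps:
p = -1 (p = 2 - 1*3 = 2 - 3 = -1)
l(A, N) = -2 + N*(3 + A)
l(Z(-4), 1*(-5 - 5))*((p*6)*2) = (-2 + 3*(1*(-5 - 5)) + (-4)²*(1*(-5 - 5)))*(-1*6*2) = (-2 + 3*(1*(-10)) + 16*(1*(-10)))*(-6*2) = (-2 + 3*(-10) + 16*(-10))*(-12) = (-2 - 30 - 160)*(-12) = -192*(-12) = 2304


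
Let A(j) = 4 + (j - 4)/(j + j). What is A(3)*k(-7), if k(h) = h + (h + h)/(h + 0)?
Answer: -115/6 ≈ -19.167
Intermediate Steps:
k(h) = 2 + h (k(h) = h + (2*h)/h = h + 2 = 2 + h)
A(j) = 4 + (-4 + j)/(2*j) (A(j) = 4 + (-4 + j)/((2*j)) = 4 + (-4 + j)*(1/(2*j)) = 4 + (-4 + j)/(2*j))
A(3)*k(-7) = (9/2 - 2/3)*(2 - 7) = (9/2 - 2*1/3)*(-5) = (9/2 - 2/3)*(-5) = (23/6)*(-5) = -115/6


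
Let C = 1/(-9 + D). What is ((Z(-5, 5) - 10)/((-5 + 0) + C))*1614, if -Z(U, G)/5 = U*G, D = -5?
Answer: -2598540/71 ≈ -36599.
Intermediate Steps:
Z(U, G) = -5*G*U (Z(U, G) = -5*U*G = -5*G*U)
C = -1/14 (C = 1/(-9 - 5) = 1/(-14) = -1/14 ≈ -0.071429)
((Z(-5, 5) - 10)/((-5 + 0) + C))*1614 = ((-5*5*(-5) - 10)/((-5 + 0) - 1/14))*1614 = ((125 - 10)/(-5 - 1/14))*1614 = (115/(-71/14))*1614 = (115*(-14/71))*1614 = -1610/71*1614 = -2598540/71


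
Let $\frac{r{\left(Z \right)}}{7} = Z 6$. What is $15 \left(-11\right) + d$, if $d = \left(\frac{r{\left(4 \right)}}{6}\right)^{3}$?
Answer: $21787$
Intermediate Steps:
$r{\left(Z \right)} = 42 Z$ ($r{\left(Z \right)} = 7 Z 6 = 7 \cdot 6 Z = 42 Z$)
$d = 21952$ ($d = \left(\frac{42 \cdot 4}{6}\right)^{3} = \left(168 \cdot \frac{1}{6}\right)^{3} = 28^{3} = 21952$)
$15 \left(-11\right) + d = 15 \left(-11\right) + 21952 = -165 + 21952 = 21787$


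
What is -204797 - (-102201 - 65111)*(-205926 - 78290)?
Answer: -47552952189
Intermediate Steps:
-204797 - (-102201 - 65111)*(-205926 - 78290) = -204797 - (-167312)*(-284216) = -204797 - 1*47552747392 = -204797 - 47552747392 = -47552952189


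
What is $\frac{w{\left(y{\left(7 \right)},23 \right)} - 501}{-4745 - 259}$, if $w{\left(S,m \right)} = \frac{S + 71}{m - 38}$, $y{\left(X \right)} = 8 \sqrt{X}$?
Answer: $\frac{3793}{37530} + \frac{2 \sqrt{7}}{18765} \approx 0.10135$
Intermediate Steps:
$w{\left(S,m \right)} = \frac{71 + S}{-38 + m}$
$\frac{w{\left(y{\left(7 \right)},23 \right)} - 501}{-4745 - 259} = \frac{\frac{71 + 8 \sqrt{7}}{-38 + 23} - 501}{-4745 - 259} = \frac{\frac{71 + 8 \sqrt{7}}{-15} - 501}{-5004} = \left(- \frac{71 + 8 \sqrt{7}}{15} - 501\right) \left(- \frac{1}{5004}\right) = \left(\left(- \frac{71}{15} - \frac{8 \sqrt{7}}{15}\right) - 501\right) \left(- \frac{1}{5004}\right) = \left(- \frac{7586}{15} - \frac{8 \sqrt{7}}{15}\right) \left(- \frac{1}{5004}\right) = \frac{3793}{37530} + \frac{2 \sqrt{7}}{18765}$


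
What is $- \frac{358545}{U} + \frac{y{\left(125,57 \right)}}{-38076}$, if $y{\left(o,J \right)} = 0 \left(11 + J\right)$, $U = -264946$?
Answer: $\frac{32595}{24086} \approx 1.3533$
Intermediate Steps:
$y{\left(o,J \right)} = 0$
$- \frac{358545}{U} + \frac{y{\left(125,57 \right)}}{-38076} = - \frac{358545}{-264946} + \frac{0}{-38076} = \left(-358545\right) \left(- \frac{1}{264946}\right) + 0 \left(- \frac{1}{38076}\right) = \frac{32595}{24086} + 0 = \frac{32595}{24086}$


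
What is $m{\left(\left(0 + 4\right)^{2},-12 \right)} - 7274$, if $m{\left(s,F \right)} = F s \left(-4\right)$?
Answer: $-6506$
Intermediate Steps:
$m{\left(s,F \right)} = - 4 F s$
$m{\left(\left(0 + 4\right)^{2},-12 \right)} - 7274 = \left(-4\right) \left(-12\right) \left(0 + 4\right)^{2} - 7274 = \left(-4\right) \left(-12\right) 4^{2} - 7274 = \left(-4\right) \left(-12\right) 16 - 7274 = 768 - 7274 = -6506$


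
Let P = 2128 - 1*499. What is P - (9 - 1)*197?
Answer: 53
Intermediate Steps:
P = 1629 (P = 2128 - 499 = 1629)
P - (9 - 1)*197 = 1629 - (9 - 1)*197 = 1629 - 8*197 = 1629 - 1*1576 = 1629 - 1576 = 53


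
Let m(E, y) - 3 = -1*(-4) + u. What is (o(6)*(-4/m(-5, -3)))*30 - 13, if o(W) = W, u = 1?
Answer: -103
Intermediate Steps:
m(E, y) = 8 (m(E, y) = 3 + (-1*(-4) + 1) = 3 + (4 + 1) = 3 + 5 = 8)
(o(6)*(-4/m(-5, -3)))*30 - 13 = (6*(-4/8))*30 - 13 = (6*(-4*⅛))*30 - 13 = (6*(-½))*30 - 13 = -3*30 - 13 = -90 - 13 = -103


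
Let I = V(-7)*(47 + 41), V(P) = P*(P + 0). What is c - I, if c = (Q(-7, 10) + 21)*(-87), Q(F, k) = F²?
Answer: -10402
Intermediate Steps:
V(P) = P² (V(P) = P*P = P²)
I = 4312 (I = (-7)²*(47 + 41) = 49*88 = 4312)
c = -6090 (c = ((-7)² + 21)*(-87) = (49 + 21)*(-87) = 70*(-87) = -6090)
c - I = -6090 - 1*4312 = -6090 - 4312 = -10402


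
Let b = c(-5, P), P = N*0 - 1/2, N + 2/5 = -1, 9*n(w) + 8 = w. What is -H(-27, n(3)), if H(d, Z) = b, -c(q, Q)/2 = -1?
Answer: -2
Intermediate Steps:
n(w) = -8/9 + w/9
N = -7/5 (N = -⅖ - 1 = -7/5 ≈ -1.4000)
P = -½ (P = -7/5*0 - 1/2 = 0 - 1*½ = 0 - ½ = -½ ≈ -0.50000)
c(q, Q) = 2 (c(q, Q) = -2*(-1) = 2)
b = 2
H(d, Z) = 2
-H(-27, n(3)) = -1*2 = -2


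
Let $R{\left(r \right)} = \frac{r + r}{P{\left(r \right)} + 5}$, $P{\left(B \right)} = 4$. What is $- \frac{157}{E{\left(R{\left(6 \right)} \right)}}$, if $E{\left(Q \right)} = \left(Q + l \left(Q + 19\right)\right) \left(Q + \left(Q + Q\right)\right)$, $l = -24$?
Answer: $\frac{471}{5840} \approx 0.080651$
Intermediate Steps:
$R{\left(r \right)} = \frac{2 r}{9}$ ($R{\left(r \right)} = \frac{r + r}{4 + 5} = \frac{2 r}{9}$)
$E{\left(Q \right)} = 3 Q \left(-456 - 23 Q\right)$ ($E{\left(Q \right)} = \left(Q - 24 \left(Q + 19\right)\right) \left(Q + \left(Q + Q\right)\right) = \left(Q - 24 \left(19 + Q\right)\right) \left(Q + 2 Q\right) = \left(Q - \left(456 + 24 Q\right)\right) 3 Q = \left(-456 - 23 Q\right) 3 Q = 3 Q \left(-456 - 23 Q\right)$)
$- \frac{157}{E{\left(R{\left(6 \right)} \right)}} = - \frac{157}{3 \cdot \frac{2}{9} \cdot 6 \left(-456 - 23 \cdot \frac{2}{9} \cdot 6\right)} = - \frac{157}{3 \cdot \frac{4}{3} \left(-456 - \frac{92}{3}\right)} = - \frac{157}{3 \cdot \frac{4}{3} \left(- \frac{1460}{3}\right)} = - \frac{157}{- \frac{5840}{3}} = \left(-157\right) \left(- \frac{3}{5840}\right) = \frac{471}{5840}$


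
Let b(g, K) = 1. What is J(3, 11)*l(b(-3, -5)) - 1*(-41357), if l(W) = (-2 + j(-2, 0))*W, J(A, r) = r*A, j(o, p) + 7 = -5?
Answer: 40895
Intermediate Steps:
j(o, p) = -12 (j(o, p) = -7 - 5 = -12)
J(A, r) = A*r
l(W) = -14*W (l(W) = (-2 - 12)*W = -14*W)
J(3, 11)*l(b(-3, -5)) - 1*(-41357) = (3*11)*(-14*1) - 1*(-41357) = 33*(-14) + 41357 = -462 + 41357 = 40895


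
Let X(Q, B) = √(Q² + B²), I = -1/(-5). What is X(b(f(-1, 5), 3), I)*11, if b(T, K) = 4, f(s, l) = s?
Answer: 11*√401/5 ≈ 44.055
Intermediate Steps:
I = ⅕ (I = -1*(-⅕) = ⅕ ≈ 0.20000)
X(Q, B) = √(B² + Q²)
X(b(f(-1, 5), 3), I)*11 = √((⅕)² + 4²)*11 = √(1/25 + 16)*11 = √(401/25)*11 = (√401/5)*11 = 11*√401/5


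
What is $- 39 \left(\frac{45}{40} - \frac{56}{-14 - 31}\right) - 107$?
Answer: $- \frac{23929}{120} \approx -199.41$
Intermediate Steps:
$- 39 \left(\frac{45}{40} - \frac{56}{-14 - 31}\right) - 107 = - 39 \left(45 \cdot \frac{1}{40} - \frac{56}{-45}\right) - 107 = - 39 \left(\frac{9}{8} - - \frac{56}{45}\right) - 107 = - 39 \left(\frac{9}{8} + \frac{56}{45}\right) - 107 = \left(-39\right) \frac{853}{360} - 107 = - \frac{11089}{120} - 107 = - \frac{23929}{120}$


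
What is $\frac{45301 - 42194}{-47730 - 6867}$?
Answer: $- \frac{3107}{54597} \approx -0.056908$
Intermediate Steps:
$\frac{45301 - 42194}{-47730 - 6867} = \frac{3107}{-54597} = 3107 \left(- \frac{1}{54597}\right) = - \frac{3107}{54597}$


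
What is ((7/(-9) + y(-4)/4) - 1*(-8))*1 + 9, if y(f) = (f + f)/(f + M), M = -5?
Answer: 148/9 ≈ 16.444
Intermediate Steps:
y(f) = 2*f/(-5 + f) (y(f) = (f + f)/(f - 5) = (2*f)/(-5 + f) = 2*f/(-5 + f))
((7/(-9) + y(-4)/4) - 1*(-8))*1 + 9 = ((7/(-9) + (2*(-4)/(-5 - 4))/4) - 1*(-8))*1 + 9 = ((7*(-1/9) + (2*(-4)/(-9))*(1/4)) + 8)*1 + 9 = ((-7/9 + (2*(-4)*(-1/9))*(1/4)) + 8)*1 + 9 = ((-7/9 + (8/9)*(1/4)) + 8)*1 + 9 = ((-7/9 + 2/9) + 8)*1 + 9 = (-5/9 + 8)*1 + 9 = (67/9)*1 + 9 = 67/9 + 9 = 148/9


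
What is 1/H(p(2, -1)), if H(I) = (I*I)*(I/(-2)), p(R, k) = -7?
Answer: 2/343 ≈ 0.0058309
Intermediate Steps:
H(I) = -I³/2 (H(I) = I²*(I*(-½)) = I²*(-I/2) = -I³/2)
1/H(p(2, -1)) = 1/(-½*(-7)³) = 1/(-½*(-343)) = 1/(343/2) = 2/343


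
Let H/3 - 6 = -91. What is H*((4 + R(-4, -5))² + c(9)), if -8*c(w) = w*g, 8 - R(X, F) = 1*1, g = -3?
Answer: -253725/8 ≈ -31716.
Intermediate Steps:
R(X, F) = 7 (R(X, F) = 8 - 1 = 7)
H = -255 (H = 18 + 3*(-91) = 18 - 273 = -255)
c(w) = 3*w/8 (c(w) = -w*(-3)/8 = -(-3)*w/8 = 3*w/8)
H*((4 + R(-4, -5))² + c(9)) = -255*((4 + 7)² + (3/8)*9) = -255*(11² + 27/8) = -255*(121 + 27/8) = -255*995/8 = -253725/8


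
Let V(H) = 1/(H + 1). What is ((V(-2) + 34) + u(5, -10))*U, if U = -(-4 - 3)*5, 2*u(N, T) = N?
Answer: 2485/2 ≈ 1242.5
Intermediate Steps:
u(N, T) = N/2
U = 35 (U = -1*(-7)*5 = 7*5 = 35)
V(H) = 1/(1 + H)
((V(-2) + 34) + u(5, -10))*U = ((1/(1 - 2) + 34) + (½)*5)*35 = ((1/(-1) + 34) + 5/2)*35 = ((-1 + 34) + 5/2)*35 = (33 + 5/2)*35 = (71/2)*35 = 2485/2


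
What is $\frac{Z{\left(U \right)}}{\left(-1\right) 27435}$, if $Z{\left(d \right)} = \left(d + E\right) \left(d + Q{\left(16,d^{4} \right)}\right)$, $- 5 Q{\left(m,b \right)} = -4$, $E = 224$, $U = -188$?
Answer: $\frac{11232}{45725} \approx 0.24564$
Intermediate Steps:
$Q{\left(m,b \right)} = \frac{4}{5}$ ($Q{\left(m,b \right)} = \left(- \frac{1}{5}\right) \left(-4\right) = \frac{4}{5}$)
$Z{\left(d \right)} = \left(224 + d\right) \left(\frac{4}{5} + d\right)$ ($Z{\left(d \right)} = \left(d + 224\right) \left(d + \frac{4}{5}\right) = \left(224 + d\right) \left(\frac{4}{5} + d\right)$)
$\frac{Z{\left(U \right)}}{\left(-1\right) 27435} = \frac{\frac{896}{5} + \left(-188\right)^{2} + \frac{1124}{5} \left(-188\right)}{\left(-1\right) 27435} = \frac{\frac{896}{5} + 35344 - \frac{211312}{5}}{-27435} = \left(- \frac{33696}{5}\right) \left(- \frac{1}{27435}\right) = \frac{11232}{45725}$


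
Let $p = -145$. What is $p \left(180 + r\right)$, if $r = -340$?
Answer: $23200$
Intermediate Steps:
$p \left(180 + r\right) = - 145 \left(180 - 340\right) = \left(-145\right) \left(-160\right) = 23200$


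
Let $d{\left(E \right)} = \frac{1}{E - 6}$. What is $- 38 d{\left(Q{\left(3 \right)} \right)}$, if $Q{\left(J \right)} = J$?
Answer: $\frac{38}{3} \approx 12.667$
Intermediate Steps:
$d{\left(E \right)} = \frac{1}{-6 + E}$
$- 38 d{\left(Q{\left(3 \right)} \right)} = - \frac{38}{-6 + 3} = - \frac{38}{-3} = \left(-38\right) \left(- \frac{1}{3}\right) = \frac{38}{3}$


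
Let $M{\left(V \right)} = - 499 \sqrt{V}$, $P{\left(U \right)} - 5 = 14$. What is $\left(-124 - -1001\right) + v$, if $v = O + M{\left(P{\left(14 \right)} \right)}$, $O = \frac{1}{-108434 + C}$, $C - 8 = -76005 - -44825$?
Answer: $\frac{122434461}{139606} - 499 \sqrt{19} \approx -1298.1$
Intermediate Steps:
$P{\left(U \right)} = 19$ ($P{\left(U \right)} = 5 + 14 = 19$)
$C = -31172$ ($C = 8 - 31180 = -31172$)
$O = - \frac{1}{139606}$ ($O = \frac{1}{-108434 - 31172} = \frac{1}{-139606} = - \frac{1}{139606} \approx -7.163 \cdot 10^{-6}$)
$v = - \frac{1}{139606} - 499 \sqrt{19} \approx -2175.1$
$\left(-124 - -1001\right) + v = \left(-124 - -1001\right) - \left(\frac{1}{139606} + 499 \sqrt{19}\right) = \left(-124 + 1001\right) - \left(\frac{1}{139606} + 499 \sqrt{19}\right) = 877 - \left(\frac{1}{139606} + 499 \sqrt{19}\right) = \frac{122434461}{139606} - 499 \sqrt{19}$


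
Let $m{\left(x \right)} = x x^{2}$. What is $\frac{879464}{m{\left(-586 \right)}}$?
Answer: $- \frac{109933}{25153757} \approx -0.0043704$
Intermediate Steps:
$m{\left(x \right)} = x^{3}$
$\frac{879464}{m{\left(-586 \right)}} = \frac{879464}{\left(-586\right)^{3}} = \frac{879464}{-201230056} = 879464 \left(- \frac{1}{201230056}\right) = - \frac{109933}{25153757}$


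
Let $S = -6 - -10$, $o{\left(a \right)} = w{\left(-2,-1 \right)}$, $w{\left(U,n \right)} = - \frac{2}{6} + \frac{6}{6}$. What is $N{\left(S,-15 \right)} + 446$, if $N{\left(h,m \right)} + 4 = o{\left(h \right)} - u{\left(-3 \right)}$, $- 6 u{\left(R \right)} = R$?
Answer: $\frac{2653}{6} \approx 442.17$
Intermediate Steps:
$w{\left(U,n \right)} = \frac{2}{3}$ ($w{\left(U,n \right)} = \left(-2\right) \frac{1}{6} + 6 \cdot \frac{1}{6} = - \frac{1}{3} + 1 = \frac{2}{3}$)
$u{\left(R \right)} = - \frac{R}{6}$
$o{\left(a \right)} = \frac{2}{3}$
$S = 4$ ($S = -6 + 10 = 4$)
$N{\left(h,m \right)} = - \frac{23}{6}$ ($N{\left(h,m \right)} = -4 + \left(\frac{2}{3} - \left(- \frac{1}{6}\right) \left(-3\right)\right) = -4 + \left(\frac{2}{3} - \frac{1}{2}\right) = -4 + \frac{1}{6} = - \frac{23}{6}$)
$N{\left(S,-15 \right)} + 446 = - \frac{23}{6} + 446 = \frac{2653}{6}$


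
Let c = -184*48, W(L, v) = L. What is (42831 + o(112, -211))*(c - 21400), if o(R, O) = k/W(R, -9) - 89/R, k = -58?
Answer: -2589654225/2 ≈ -1.2948e+9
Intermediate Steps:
c = -8832
o(R, O) = -147/R (o(R, O) = -58/R - 89/R = -147/R)
(42831 + o(112, -211))*(c - 21400) = (42831 - 147/112)*(-8832 - 21400) = (42831 - 147*1/112)*(-30232) = (42831 - 21/16)*(-30232) = (685275/16)*(-30232) = -2589654225/2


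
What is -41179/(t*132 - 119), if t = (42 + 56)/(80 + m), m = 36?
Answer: 1194191/217 ≈ 5503.2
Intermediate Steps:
t = 49/58 (t = (42 + 56)/(80 + 36) = 98/116 = 98*(1/116) = 49/58 ≈ 0.84483)
-41179/(t*132 - 119) = -41179/((49/58)*132 - 119) = -41179/(3234/29 - 119) = -41179/(-217/29) = -41179*(-29/217) = 1194191/217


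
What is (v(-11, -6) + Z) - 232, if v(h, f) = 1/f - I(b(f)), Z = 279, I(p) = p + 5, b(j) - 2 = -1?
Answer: 245/6 ≈ 40.833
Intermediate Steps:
b(j) = 1 (b(j) = 2 - 1 = 1)
I(p) = 5 + p
v(h, f) = -6 + 1/f (v(h, f) = 1/f - (5 + 1) = 1/f - 1*6 = 1/f - 6 = -6 + 1/f)
(v(-11, -6) + Z) - 232 = ((-6 + 1/(-6)) + 279) - 232 = ((-6 - ⅙) + 279) - 232 = (-37/6 + 279) - 232 = 1637/6 - 232 = 245/6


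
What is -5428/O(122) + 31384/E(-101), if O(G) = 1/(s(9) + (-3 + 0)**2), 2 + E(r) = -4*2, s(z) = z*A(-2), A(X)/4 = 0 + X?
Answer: 1694128/5 ≈ 3.3883e+5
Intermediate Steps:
A(X) = 4*X (A(X) = 4*(0 + X) = 4*X)
s(z) = -8*z (s(z) = z*(4*(-2)) = z*(-8) = -8*z)
E(r) = -10 (E(r) = -2 - 4*2 = -2 - 8 = -10)
O(G) = -1/63 (O(G) = 1/(-8*9 + (-3 + 0)**2) = 1/(-72 + (-3)**2) = 1/(-72 + 9) = 1/(-63) = -1/63)
-5428/O(122) + 31384/E(-101) = -5428/(-1/63) + 31384/(-10) = -5428*(-63) + 31384*(-1/10) = 341964 - 15692/5 = 1694128/5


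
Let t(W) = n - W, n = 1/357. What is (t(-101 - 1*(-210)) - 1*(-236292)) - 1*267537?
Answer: -11193377/357 ≈ -31354.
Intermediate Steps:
n = 1/357 ≈ 0.0028011
t(W) = 1/357 - W
(t(-101 - 1*(-210)) - 1*(-236292)) - 1*267537 = ((1/357 - (-101 - 1*(-210))) - 1*(-236292)) - 1*267537 = ((1/357 - (-101 + 210)) + 236292) - 267537 = ((1/357 - 1*109) + 236292) - 267537 = ((1/357 - 109) + 236292) - 267537 = (-38912/357 + 236292) - 267537 = 84317332/357 - 267537 = -11193377/357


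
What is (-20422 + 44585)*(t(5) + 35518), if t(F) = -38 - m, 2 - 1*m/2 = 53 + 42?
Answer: 861797558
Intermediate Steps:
m = -186 (m = 4 - 2*(53 + 42) = 4 - 2*95 = 4 - 190 = -186)
t(F) = 148 (t(F) = -38 - 1*(-186) = -38 + 186 = 148)
(-20422 + 44585)*(t(5) + 35518) = (-20422 + 44585)*(148 + 35518) = 24163*35666 = 861797558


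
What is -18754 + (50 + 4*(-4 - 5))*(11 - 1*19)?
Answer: -18866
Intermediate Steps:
-18754 + (50 + 4*(-4 - 5))*(11 - 1*19) = -18754 + (50 + 4*(-9))*(11 - 19) = -18754 + (50 - 36)*(-8) = -18754 + 14*(-8) = -18754 - 112 = -18866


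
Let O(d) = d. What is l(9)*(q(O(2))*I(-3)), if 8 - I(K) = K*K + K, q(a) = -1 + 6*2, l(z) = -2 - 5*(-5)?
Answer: 506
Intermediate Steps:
l(z) = 23 (l(z) = -2 + 25 = 23)
q(a) = 11 (q(a) = -1 + 12 = 11)
I(K) = 8 - K - K² (I(K) = 8 - (K*K + K) = 8 - (K² + K) = 8 - (K + K²) = 8 + (-K - K²) = 8 - K - K²)
l(9)*(q(O(2))*I(-3)) = 23*(11*(8 - 1*(-3) - 1*(-3)²)) = 23*(11*(8 + 3 - 1*9)) = 23*(11*(8 + 3 - 9)) = 23*(11*2) = 23*22 = 506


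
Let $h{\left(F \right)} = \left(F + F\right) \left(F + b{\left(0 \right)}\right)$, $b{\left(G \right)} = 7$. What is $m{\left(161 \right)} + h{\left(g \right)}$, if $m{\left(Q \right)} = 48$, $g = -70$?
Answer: $8868$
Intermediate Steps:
$h{\left(F \right)} = 2 F \left(7 + F\right)$ ($h{\left(F \right)} = \left(F + F\right) \left(F + 7\right) = 2 F \left(7 + F\right)$)
$m{\left(161 \right)} + h{\left(g \right)} = 48 + 2 \left(-70\right) \left(7 - 70\right) = 48 + 2 \left(-70\right) \left(-63\right) = 48 + 8820 = 8868$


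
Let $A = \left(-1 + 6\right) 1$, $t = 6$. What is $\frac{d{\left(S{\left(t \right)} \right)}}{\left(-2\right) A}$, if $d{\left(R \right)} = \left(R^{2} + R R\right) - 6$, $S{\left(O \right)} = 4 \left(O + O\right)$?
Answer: $- \frac{2301}{5} \approx -460.2$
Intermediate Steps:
$S{\left(O \right)} = 8 O$ ($S{\left(O \right)} = 4 \cdot 2 O = 8 O$)
$A = 5$ ($A = 5 \cdot 1 = 5$)
$d{\left(R \right)} = -6 + 2 R^{2}$ ($d{\left(R \right)} = \left(R^{2} + R^{2}\right) - 6 = 2 R^{2} - 6 = -6 + 2 R^{2}$)
$\frac{d{\left(S{\left(t \right)} \right)}}{\left(-2\right) A} = \frac{-6 + 2 \left(8 \cdot 6\right)^{2}}{\left(-2\right) 5} = \frac{-6 + 2 \cdot 48^{2}}{-10} = \left(-6 + 2 \cdot 2304\right) \left(- \frac{1}{10}\right) = \left(-6 + 4608\right) \left(- \frac{1}{10}\right) = 4602 \left(- \frac{1}{10}\right) = - \frac{2301}{5}$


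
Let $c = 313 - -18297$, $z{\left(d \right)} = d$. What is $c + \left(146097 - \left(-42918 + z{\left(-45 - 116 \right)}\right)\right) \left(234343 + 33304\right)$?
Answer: $50632407482$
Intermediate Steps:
$c = 18610$ ($c = 313 + 18297 = 18610$)
$c + \left(146097 - \left(-42918 + z{\left(-45 - 116 \right)}\right)\right) \left(234343 + 33304\right) = 18610 + \left(146097 + \left(42918 - \left(-45 - 116\right)\right)\right) \left(234343 + 33304\right) = 18610 + \left(146097 + \left(42918 - \left(-45 - 116\right)\right)\right) 267647 = 18610 + \left(146097 + \left(42918 - -161\right)\right) 267647 = 18610 + \left(146097 + \left(42918 + 161\right)\right) 267647 = 18610 + \left(146097 + 43079\right) 267647 = 18610 + 189176 \cdot 267647 = 18610 + 50632388872 = 50632407482$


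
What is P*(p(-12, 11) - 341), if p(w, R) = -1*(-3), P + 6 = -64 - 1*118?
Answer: 63544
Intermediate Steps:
P = -188 (P = -6 + (-64 - 1*118) = -6 + (-64 - 118) = -6 - 182 = -188)
p(w, R) = 3
P*(p(-12, 11) - 341) = -188*(3 - 341) = -188*(-338) = 63544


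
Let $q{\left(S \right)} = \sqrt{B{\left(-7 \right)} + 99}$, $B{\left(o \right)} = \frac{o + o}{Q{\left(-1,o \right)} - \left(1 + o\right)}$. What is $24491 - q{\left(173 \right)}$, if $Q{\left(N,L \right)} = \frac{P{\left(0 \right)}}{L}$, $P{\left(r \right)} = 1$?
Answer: $24491 - \frac{\sqrt{162401}}{41} \approx 24481.0$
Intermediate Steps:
$Q{\left(N,L \right)} = \frac{1}{L}$ ($Q{\left(N,L \right)} = 1 \frac{1}{L} = \frac{1}{L}$)
$B{\left(o \right)} = \frac{2 o}{-1 + \frac{1}{o} - o}$ ($B{\left(o \right)} = \frac{o + o}{\frac{1}{o} - \left(1 + o\right)} = \frac{2 o}{-1 + \frac{1}{o} - o}$)
$q{\left(S \right)} = \frac{\sqrt{162401}}{41}$ ($q{\left(S \right)} = \sqrt{- \frac{2 \left(-7\right)^{2}}{-1 - 7 \left(1 - 7\right)} + 99} = \sqrt{\left(-2\right) 49 \frac{1}{-1 - -42} + 99} = \sqrt{\left(-2\right) 49 \frac{1}{-1 + 42} + 99} = \sqrt{\left(-2\right) 49 \cdot \frac{1}{41} + 99} = \sqrt{- \frac{98}{41} + 99} = \sqrt{\frac{3961}{41}} = \frac{\sqrt{162401}}{41}$)
$24491 - q{\left(173 \right)} = 24491 - \frac{\sqrt{162401}}{41}$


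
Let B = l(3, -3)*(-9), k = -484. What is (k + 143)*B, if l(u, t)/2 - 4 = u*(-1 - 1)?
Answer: -12276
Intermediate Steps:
l(u, t) = 8 - 4*u (l(u, t) = 8 + 2*(u*(-1 - 1)) = 8 + 2*(u*(-2)) = 8 + 2*(-2*u) = 8 - 4*u)
B = 36 (B = (8 - 4*3)*(-9) = (8 - 12)*(-9) = -4*(-9) = 36)
(k + 143)*B = (-484 + 143)*36 = -341*36 = -12276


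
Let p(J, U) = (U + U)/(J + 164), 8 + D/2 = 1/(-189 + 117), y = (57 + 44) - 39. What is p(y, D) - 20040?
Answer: -81523297/4068 ≈ -20040.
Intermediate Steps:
y = 62 (y = 101 - 39 = 62)
D = -577/36 (D = -16 + 2/(-189 + 117) = -16 + 2/(-72) = -16 + 2*(-1/72) = -16 - 1/36 = -577/36 ≈ -16.028)
p(J, U) = 2*U/(164 + J) (p(J, U) = (2*U)/(164 + J) = 2*U/(164 + J))
p(y, D) - 20040 = 2*(-577/36)/(164 + 62) - 20040 = 2*(-577/36)/226 - 20040 = 2*(-577/36)*(1/226) - 20040 = -577/4068 - 20040 = -81523297/4068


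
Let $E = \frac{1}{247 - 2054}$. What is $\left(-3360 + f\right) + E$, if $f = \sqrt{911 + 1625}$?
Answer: $- \frac{6071521}{1807} + 2 \sqrt{634} \approx -3309.6$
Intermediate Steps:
$f = 2 \sqrt{634}$ ($f = \sqrt{2536} = 2 \sqrt{634} \approx 50.359$)
$E = - \frac{1}{1807}$ ($E = \frac{1}{-1807} = - \frac{1}{1807} \approx -0.0005534$)
$\left(-3360 + f\right) + E = \left(-3360 + 2 \sqrt{634}\right) - \frac{1}{1807} = - \frac{6071521}{1807} + 2 \sqrt{634}$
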